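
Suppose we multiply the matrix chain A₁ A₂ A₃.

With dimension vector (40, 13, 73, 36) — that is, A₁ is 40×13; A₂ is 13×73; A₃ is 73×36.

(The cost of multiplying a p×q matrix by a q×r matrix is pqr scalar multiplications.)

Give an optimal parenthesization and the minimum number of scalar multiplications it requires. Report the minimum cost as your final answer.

52884

(A₁ (A₂ A₃)): cost 52884.
((A₁ A₂) A₃): cost 143080.
Optimal: (A₁ (A₂ A₃)) with cost 52884.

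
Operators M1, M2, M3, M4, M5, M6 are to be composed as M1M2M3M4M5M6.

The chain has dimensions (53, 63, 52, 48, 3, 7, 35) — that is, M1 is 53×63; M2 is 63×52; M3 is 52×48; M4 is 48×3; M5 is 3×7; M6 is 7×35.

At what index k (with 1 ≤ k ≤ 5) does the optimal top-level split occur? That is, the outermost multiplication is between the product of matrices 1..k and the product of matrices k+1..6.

4

Adjacent pairs: M1M2 = 53·63·52 = 173628; M2M3 = 63·52·48 = 157248; M3M4 = 52·48·3 = 7488; M4M5 = 48·3·7 = 1008; M5M6 = 3·7·35 = 735.
Length 3: M1..M3: k=1: 0+157248+53·63·48=317520; k=2: 173628+0+53·52·48=305916 → min 305916 | M2..M4: k=2: 0+7488+63·52·3=17316; k=3: 157248+0+63·48·3=166320 → min 17316 | M3..M5: k=3: 0+1008+52·48·7=18480; k=4: 7488+0+52·3·7=8580 → min 8580 | M4..M6: k=4: 0+735+48·3·35=5775; k=5: 1008+0+48·7·35=12768 → min 5775.
Length 4: M1..M4: k=1: 0+17316+53·63·3=27333; k=2: 173628+7488+53·52·3=189384; k=3: 305916+0+53·48·3=313548 → min 27333 | M2..M5: k=2: 0+8580+63·52·7=31512; k=3: 157248+1008+63·48·7=179424; k=4: 17316+0+63·3·7=18639 → min 18639 | M3..M6: k=3: 0+5775+52·48·35=93135; k=4: 7488+735+52·3·35=13683; k=5: 8580+0+52·7·35=21320 → min 13683.
Length 5: M1..M5: k=1: 0+18639+53·63·7=42012; k=2: 173628+8580+53·52·7=201500; k=3: 305916+1008+53·48·7=324732; k=4: 27333+0+53·3·7=28446 → min 28446 | M2..M6: k=2: 0+13683+63·52·35=128343; k=3: 157248+5775+63·48·35=268863; k=4: 17316+735+63·3·35=24666; k=5: 18639+0+63·7·35=34074 → min 24666.
Top-level splits: k=1: (M1..M1)·(M2..M6) → 0+24666+53·63·35 = 141531; k=2: (M1..M2)·(M3..M6) → 173628+13683+53·52·35 = 283771; k=3: (M1..M3)·(M4..M6) → 305916+5775+53·48·35 = 400731; k=4: (M1..M4)·(M5..M6) → 27333+735+53·3·35 = 33633; k=5: (M1..M5)·(M6..M6) → 28446+0+53·7·35 = 41431.
Best split is after M4, i.e. k = 4.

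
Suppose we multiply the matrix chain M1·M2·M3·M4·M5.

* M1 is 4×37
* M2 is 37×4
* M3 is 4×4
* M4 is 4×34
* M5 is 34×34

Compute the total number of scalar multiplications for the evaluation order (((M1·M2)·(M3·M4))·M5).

6304

(M1·M2): 4×37 by 37×4 → 4×4, cost 4·37·4 = 592
(M3·M4): 4×4 by 4×34 → 4×34, cost 4·4·34 = 544
((M1·M2)·(M3·M4)): 4×4 by 4×34 → 4×34, cost 4·4·34 = 544; cumulative 1680
(((M1·M2)·(M3·M4))·M5): 4×34 by 34×34 → 4×34, cost 4·34·34 = 4624; cumulative 6304
Total: 6304 scalar multiplications.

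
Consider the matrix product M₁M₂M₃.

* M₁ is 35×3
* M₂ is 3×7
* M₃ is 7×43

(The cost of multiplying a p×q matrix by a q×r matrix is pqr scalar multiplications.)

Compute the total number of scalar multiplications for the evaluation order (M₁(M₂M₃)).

5418

(M₂M₃): 3×7 by 7×43 → 3×43, cost 3·7·43 = 903
(M₁(M₂M₃)): 35×3 by 3×43 → 35×43, cost 35·3·43 = 4515; cumulative 5418
Total: 5418 scalar multiplications.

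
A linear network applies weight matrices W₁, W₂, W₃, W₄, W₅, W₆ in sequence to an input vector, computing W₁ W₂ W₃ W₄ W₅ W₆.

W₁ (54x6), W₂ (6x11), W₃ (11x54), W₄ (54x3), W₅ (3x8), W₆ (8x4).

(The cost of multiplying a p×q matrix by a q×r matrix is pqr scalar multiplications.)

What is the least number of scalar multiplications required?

Adjacent pairs: W₁W₂ = 54·6·11 = 3564; W₂W₃ = 6·11·54 = 3564; W₃W₄ = 11·54·3 = 1782; W₄W₅ = 54·3·8 = 1296; W₅W₆ = 3·8·4 = 96.
Length 3: W₁..W₃: k=1: 0+3564+54·6·54=21060; k=2: 3564+0+54·11·54=35640 → min 21060 | W₂..W₄: k=2: 0+1782+6·11·3=1980; k=3: 3564+0+6·54·3=4536 → min 1980 | W₃..W₅: k=3: 0+1296+11·54·8=6048; k=4: 1782+0+11·3·8=2046 → min 2046 | W₄..W₆: k=4: 0+96+54·3·4=744; k=5: 1296+0+54·8·4=3024 → min 744.
Length 4: W₁..W₄: k=1: 0+1980+54·6·3=2952; k=2: 3564+1782+54·11·3=7128; k=3: 21060+0+54·54·3=29808 → min 2952 | W₂..W₅: k=2: 0+2046+6·11·8=2574; k=3: 3564+1296+6·54·8=7452; k=4: 1980+0+6·3·8=2124 → min 2124 | W₃..W₆: k=3: 0+744+11·54·4=3120; k=4: 1782+96+11·3·4=2010; k=5: 2046+0+11·8·4=2398 → min 2010.
Length 5: W₁..W₅: k=1: 0+2124+54·6·8=4716; k=2: 3564+2046+54·11·8=10362; k=3: 21060+1296+54·54·8=45684; k=4: 2952+0+54·3·8=4248 → min 4248 | W₂..W₆: k=2: 0+2010+6·11·4=2274; k=3: 3564+744+6·54·4=5604; k=4: 1980+96+6·3·4=2148; k=5: 2124+0+6·8·4=2316 → min 2148.
Length 6: W₁..W₆: k=1: 0+2148+54·6·4=3444; k=2: 3564+2010+54·11·4=7950; k=3: 21060+744+54·54·4=33468; k=4: 2952+96+54·3·4=3696; k=5: 4248+0+54·8·4=5976 → min 3444.
Optimal order: (W₁ ((W₂ (W₃ W₄)) (W₅ W₆))) with cost 3444.

3444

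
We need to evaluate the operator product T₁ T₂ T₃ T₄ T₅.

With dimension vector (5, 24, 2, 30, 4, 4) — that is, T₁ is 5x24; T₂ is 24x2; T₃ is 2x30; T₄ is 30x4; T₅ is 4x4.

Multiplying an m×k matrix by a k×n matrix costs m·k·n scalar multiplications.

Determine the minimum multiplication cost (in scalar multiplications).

552

Adjacent pairs: T₁T₂ = 5·24·2 = 240; T₂T₃ = 24·2·30 = 1440; T₃T₄ = 2·30·4 = 240; T₄T₅ = 30·4·4 = 480.
Length 3: T₁..T₃: k=1: 0+1440+5·24·30=5040; k=2: 240+0+5·2·30=540 → min 540 | T₂..T₄: k=2: 0+240+24·2·4=432; k=3: 1440+0+24·30·4=4320 → min 432 | T₃..T₅: k=3: 0+480+2·30·4=720; k=4: 240+0+2·4·4=272 → min 272.
Length 4: T₁..T₄: k=1: 0+432+5·24·4=912; k=2: 240+240+5·2·4=520; k=3: 540+0+5·30·4=1140 → min 520 | T₂..T₅: k=2: 0+272+24·2·4=464; k=3: 1440+480+24·30·4=4800; k=4: 432+0+24·4·4=816 → min 464.
Length 5: T₁..T₅: k=1: 0+464+5·24·4=944; k=2: 240+272+5·2·4=552; k=3: 540+480+5·30·4=1620; k=4: 520+0+5·4·4=600 → min 552.
Optimal order: ((T₁ T₂) ((T₃ T₄) T₅)) with cost 552.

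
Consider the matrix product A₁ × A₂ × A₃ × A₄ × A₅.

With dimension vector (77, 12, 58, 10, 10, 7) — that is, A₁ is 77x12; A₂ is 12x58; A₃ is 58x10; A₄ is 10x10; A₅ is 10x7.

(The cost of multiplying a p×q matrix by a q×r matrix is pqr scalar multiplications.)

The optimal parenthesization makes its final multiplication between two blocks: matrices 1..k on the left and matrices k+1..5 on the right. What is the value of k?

1

Adjacent pairs: A₁A₂ = 77·12·58 = 53592; A₂A₃ = 12·58·10 = 6960; A₃A₄ = 58·10·10 = 5800; A₄A₅ = 10·10·7 = 700.
Length 3: A₁..A₃: k=1: 0+6960+77·12·10=16200; k=2: 53592+0+77·58·10=98252 → min 16200 | A₂..A₄: k=2: 0+5800+12·58·10=12760; k=3: 6960+0+12·10·10=8160 → min 8160 | A₃..A₅: k=3: 0+700+58·10·7=4760; k=4: 5800+0+58·10·7=9860 → min 4760.
Length 4: A₁..A₄: k=1: 0+8160+77·12·10=17400; k=2: 53592+5800+77·58·10=104052; k=3: 16200+0+77·10·10=23900 → min 17400 | A₂..A₅: k=2: 0+4760+12·58·7=9632; k=3: 6960+700+12·10·7=8500; k=4: 8160+0+12·10·7=9000 → min 8500.
Top-level splits: k=1: (A₁..A₁)·(A₂..A₅) → 0+8500+77·12·7 = 14968; k=2: (A₁..A₂)·(A₃..A₅) → 53592+4760+77·58·7 = 89614; k=3: (A₁..A₃)·(A₄..A₅) → 16200+700+77·10·7 = 22290; k=4: (A₁..A₄)·(A₅..A₅) → 17400+0+77·10·7 = 22790.
Best split is after A₁, i.e. k = 1.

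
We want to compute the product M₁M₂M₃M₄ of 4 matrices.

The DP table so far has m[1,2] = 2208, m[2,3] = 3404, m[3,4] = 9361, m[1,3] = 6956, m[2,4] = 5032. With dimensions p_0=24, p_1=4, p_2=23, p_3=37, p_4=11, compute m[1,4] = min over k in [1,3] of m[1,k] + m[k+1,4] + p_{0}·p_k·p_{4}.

m[1,4] = min over k∈[1,3] of m[1,k]+m[k+1,4]+p_{0}·p_k·p_{4}.
k=1: 0 + 5032 + 24·4·11 = 6088; k=2: 2208 + 9361 + 24·23·11 = 17641; k=3: 6956 + 0 + 24·37·11 = 16724.
Minimum: 6088 at k=1.

6088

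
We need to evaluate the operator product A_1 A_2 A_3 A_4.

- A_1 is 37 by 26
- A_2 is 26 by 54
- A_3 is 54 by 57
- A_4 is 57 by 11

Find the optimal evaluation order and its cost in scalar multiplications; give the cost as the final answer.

59884

Adjacent pairs: A_1A_2 = 37·26·54 = 51948; A_2A_3 = 26·54·57 = 80028; A_3A_4 = 54·57·11 = 33858.
Length 3: A_1..A_3: k=1: 0+80028+37·26·57=134862; k=2: 51948+0+37·54·57=165834 → min 134862 | A_2..A_4: k=2: 0+33858+26·54·11=49302; k=3: 80028+0+26·57·11=96330 → min 49302.
Length 4: A_1..A_4: k=1: 0+49302+37·26·11=59884; k=2: 51948+33858+37·54·11=107784; k=3: 134862+0+37·57·11=158061 → min 59884.
Optimal parenthesization: (A_1 (A_2 (A_3 A_4))) with cost 59884.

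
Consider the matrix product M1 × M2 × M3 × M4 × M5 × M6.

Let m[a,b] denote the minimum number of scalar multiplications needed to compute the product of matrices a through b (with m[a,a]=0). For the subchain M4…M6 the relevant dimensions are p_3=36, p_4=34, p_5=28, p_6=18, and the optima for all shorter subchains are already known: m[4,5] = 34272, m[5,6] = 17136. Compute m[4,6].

39168

m[4,6] = min over k∈[4,5] of m[4,k]+m[k+1,6]+p_{3}·p_k·p_{6}.
k=4: 0 + 17136 + 36·34·18 = 39168; k=5: 34272 + 0 + 36·28·18 = 52416.
Minimum: 39168 at k=4.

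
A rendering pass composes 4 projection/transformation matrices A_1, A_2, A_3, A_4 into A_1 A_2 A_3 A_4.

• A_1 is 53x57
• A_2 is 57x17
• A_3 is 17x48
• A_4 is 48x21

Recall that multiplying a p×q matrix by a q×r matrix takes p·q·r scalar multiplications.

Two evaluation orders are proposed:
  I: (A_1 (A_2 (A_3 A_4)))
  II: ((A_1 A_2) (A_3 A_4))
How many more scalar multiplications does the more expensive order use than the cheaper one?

Order I = (A_1 (A_2 (A_3 A_4))): (A_3 A_4): 17×48 by 48×21 → 17×21, cost 17·48·21 = 17136; (A_2 (A_3 A_4)): 57×17 by 17×21 → 57×21, cost 57·17·21 = 20349; cumulative 37485; (A_1 (A_2 (A_3 A_4))): 53×57 by 57×21 → 53×21, cost 53·57·21 = 63441; cumulative 100926. Total 100926.
Order II = ((A_1 A_2) (A_3 A_4)): (A_1 A_2): 53×57 by 57×17 → 53×17, cost 53·57·17 = 51357; (A_3 A_4): 17×48 by 48×21 → 17×21, cost 17·48·21 = 17136; ((A_1 A_2) (A_3 A_4)): 53×17 by 17×21 → 53×21, cost 53·17·21 = 18921; cumulative 87414. Total 87414.
Difference: |100926 − 87414| = 13512.

13512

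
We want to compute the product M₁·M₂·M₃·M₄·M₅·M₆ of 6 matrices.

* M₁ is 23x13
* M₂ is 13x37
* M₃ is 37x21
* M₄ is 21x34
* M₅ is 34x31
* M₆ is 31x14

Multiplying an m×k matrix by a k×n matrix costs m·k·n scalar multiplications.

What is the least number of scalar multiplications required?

42861

Adjacent pairs: M₁M₂ = 23·13·37 = 11063; M₂M₃ = 13·37·21 = 10101; M₃M₄ = 37·21·34 = 26418; M₄M₅ = 21·34·31 = 22134; M₅M₆ = 34·31·14 = 14756.
Length 3: M₁..M₃: k=1: 0+10101+23·13·21=16380; k=2: 11063+0+23·37·21=28934 → min 16380 | M₂..M₄: k=2: 0+26418+13·37·34=42772; k=3: 10101+0+13·21·34=19383 → min 19383 | M₃..M₅: k=3: 0+22134+37·21·31=46221; k=4: 26418+0+37·34·31=65416 → min 46221 | M₄..M₆: k=4: 0+14756+21·34·14=24752; k=5: 22134+0+21·31·14=31248 → min 24752.
Length 4: M₁..M₄: k=1: 0+19383+23·13·34=29549; k=2: 11063+26418+23·37·34=66415; k=3: 16380+0+23·21·34=32802 → min 29549 | M₂..M₅: k=2: 0+46221+13·37·31=61132; k=3: 10101+22134+13·21·31=40698; k=4: 19383+0+13·34·31=33085 → min 33085 | M₃..M₆: k=3: 0+24752+37·21·14=35630; k=4: 26418+14756+37·34·14=58786; k=5: 46221+0+37·31·14=62279 → min 35630.
Length 5: M₁..M₅: k=1: 0+33085+23·13·31=42354; k=2: 11063+46221+23·37·31=83665; k=3: 16380+22134+23·21·31=53487; k=4: 29549+0+23·34·31=53791 → min 42354 | M₂..M₆: k=2: 0+35630+13·37·14=42364; k=3: 10101+24752+13·21·14=38675; k=4: 19383+14756+13·34·14=40327; k=5: 33085+0+13·31·14=38727 → min 38675.
Length 6: M₁..M₆: k=1: 0+38675+23·13·14=42861; k=2: 11063+35630+23·37·14=58607; k=3: 16380+24752+23·21·14=47894; k=4: 29549+14756+23·34·14=55253; k=5: 42354+0+23·31·14=52336 → min 42861.
Optimal order: (M₁·((M₂·M₃)·(M₄·(M₅·M₆)))) with cost 42861.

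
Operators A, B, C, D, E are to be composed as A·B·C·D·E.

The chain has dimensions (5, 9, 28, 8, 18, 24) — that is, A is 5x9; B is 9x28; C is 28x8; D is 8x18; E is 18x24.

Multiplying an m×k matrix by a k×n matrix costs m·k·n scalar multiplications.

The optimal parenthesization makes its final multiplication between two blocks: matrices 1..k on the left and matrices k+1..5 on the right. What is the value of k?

4

Adjacent pairs: AB = 5·9·28 = 1260; BC = 9·28·8 = 2016; CD = 28·8·18 = 4032; DE = 8·18·24 = 3456.
Length 3: A..C: k=1: 0+2016+5·9·8=2376; k=2: 1260+0+5·28·8=2380 → min 2376 | B..D: k=2: 0+4032+9·28·18=8568; k=3: 2016+0+9·8·18=3312 → min 3312 | C..E: k=3: 0+3456+28·8·24=8832; k=4: 4032+0+28·18·24=16128 → min 8832.
Length 4: A..D: k=1: 0+3312+5·9·18=4122; k=2: 1260+4032+5·28·18=7812; k=3: 2376+0+5·8·18=3096 → min 3096 | B..E: k=2: 0+8832+9·28·24=14880; k=3: 2016+3456+9·8·24=7200; k=4: 3312+0+9·18·24=7200 → min 7200.
Top-level splits: k=1: (A..A)·(B..E) → 0+7200+5·9·24 = 8280; k=2: (A..B)·(C..E) → 1260+8832+5·28·24 = 13452; k=3: (A..C)·(D..E) → 2376+3456+5·8·24 = 6792; k=4: (A..D)·(E..E) → 3096+0+5·18·24 = 5256.
Best split is after D, i.e. k = 4.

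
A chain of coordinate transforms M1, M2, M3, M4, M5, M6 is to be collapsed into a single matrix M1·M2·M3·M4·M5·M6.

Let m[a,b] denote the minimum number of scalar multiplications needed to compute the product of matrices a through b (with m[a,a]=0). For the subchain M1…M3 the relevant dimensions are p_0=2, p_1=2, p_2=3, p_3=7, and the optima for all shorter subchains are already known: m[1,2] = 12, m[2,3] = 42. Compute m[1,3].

54

m[1,3] = min over k∈[1,2] of m[1,k]+m[k+1,3]+p_{0}·p_k·p_{3}.
k=1: 0 + 42 + 2·2·7 = 70; k=2: 12 + 0 + 2·3·7 = 54.
Minimum: 54 at k=2.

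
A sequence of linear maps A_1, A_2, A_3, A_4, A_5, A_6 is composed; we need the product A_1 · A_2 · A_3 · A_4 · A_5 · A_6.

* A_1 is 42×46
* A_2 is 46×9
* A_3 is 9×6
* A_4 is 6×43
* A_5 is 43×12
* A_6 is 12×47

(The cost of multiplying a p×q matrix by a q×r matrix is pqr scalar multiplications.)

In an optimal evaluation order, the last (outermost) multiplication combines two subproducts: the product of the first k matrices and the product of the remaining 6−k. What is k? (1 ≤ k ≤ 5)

3

Adjacent pairs: A_1A_2 = 42·46·9 = 17388; A_2A_3 = 46·9·6 = 2484; A_3A_4 = 9·6·43 = 2322; A_4A_5 = 6·43·12 = 3096; A_5A_6 = 43·12·47 = 24252.
Length 3: A_1..A_3: k=1: 0+2484+42·46·6=14076; k=2: 17388+0+42·9·6=19656 → min 14076 | A_2..A_4: k=2: 0+2322+46·9·43=20124; k=3: 2484+0+46·6·43=14352 → min 14352 | A_3..A_5: k=3: 0+3096+9·6·12=3744; k=4: 2322+0+9·43·12=6966 → min 3744 | A_4..A_6: k=4: 0+24252+6·43·47=36378; k=5: 3096+0+6·12·47=6480 → min 6480.
Length 4: A_1..A_4: k=1: 0+14352+42·46·43=97428; k=2: 17388+2322+42·9·43=35964; k=3: 14076+0+42·6·43=24912 → min 24912 | A_2..A_5: k=2: 0+3744+46·9·12=8712; k=3: 2484+3096+46·6·12=8892; k=4: 14352+0+46·43·12=38088 → min 8712 | A_3..A_6: k=3: 0+6480+9·6·47=9018; k=4: 2322+24252+9·43·47=44763; k=5: 3744+0+9·12·47=8820 → min 8820.
Length 5: A_1..A_5: k=1: 0+8712+42·46·12=31896; k=2: 17388+3744+42·9·12=25668; k=3: 14076+3096+42·6·12=20196; k=4: 24912+0+42·43·12=46584 → min 20196 | A_2..A_6: k=2: 0+8820+46·9·47=28278; k=3: 2484+6480+46·6·47=21936; k=4: 14352+24252+46·43·47=131570; k=5: 8712+0+46·12·47=34656 → min 21936.
Top-level splits: k=1: (A_1..A_1)·(A_2..A_6) → 0+21936+42·46·47 = 112740; k=2: (A_1..A_2)·(A_3..A_6) → 17388+8820+42·9·47 = 43974; k=3: (A_1..A_3)·(A_4..A_6) → 14076+6480+42·6·47 = 32400; k=4: (A_1..A_4)·(A_5..A_6) → 24912+24252+42·43·47 = 134046; k=5: (A_1..A_5)·(A_6..A_6) → 20196+0+42·12·47 = 43884.
Best split is after A_3, i.e. k = 3.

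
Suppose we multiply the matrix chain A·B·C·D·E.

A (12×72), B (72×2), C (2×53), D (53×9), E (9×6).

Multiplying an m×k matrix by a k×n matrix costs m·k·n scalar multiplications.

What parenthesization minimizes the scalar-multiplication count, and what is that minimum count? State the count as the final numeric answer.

Adjacent pairs: AB = 12·72·2 = 1728; BC = 72·2·53 = 7632; CD = 2·53·9 = 954; DE = 53·9·6 = 2862.
Length 3: A..C: k=1: 0+7632+12·72·53=53424; k=2: 1728+0+12·2·53=3000 → min 3000 | B..D: k=2: 0+954+72·2·9=2250; k=3: 7632+0+72·53·9=41976 → min 2250 | C..E: k=3: 0+2862+2·53·6=3498; k=4: 954+0+2·9·6=1062 → min 1062.
Length 4: A..D: k=1: 0+2250+12·72·9=10026; k=2: 1728+954+12·2·9=2898; k=3: 3000+0+12·53·9=8724 → min 2898 | B..E: k=2: 0+1062+72·2·6=1926; k=3: 7632+2862+72·53·6=33390; k=4: 2250+0+72·9·6=6138 → min 1926.
Length 5: A..E: k=1: 0+1926+12·72·6=7110; k=2: 1728+1062+12·2·6=2934; k=3: 3000+2862+12·53·6=9678; k=4: 2898+0+12·9·6=3546 → min 2934.
Optimal parenthesization: ((A·B)·((C·D)·E)) with cost 2934.

2934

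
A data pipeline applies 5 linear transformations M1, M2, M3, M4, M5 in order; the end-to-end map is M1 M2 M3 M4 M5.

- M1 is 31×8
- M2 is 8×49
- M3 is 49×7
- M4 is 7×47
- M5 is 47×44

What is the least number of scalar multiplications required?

Adjacent pairs: M1M2 = 31·8·49 = 12152; M2M3 = 8·49·7 = 2744; M3M4 = 49·7·47 = 16121; M4M5 = 7·47·44 = 14476.
Length 3: M1..M3: k=1: 0+2744+31·8·7=4480; k=2: 12152+0+31·49·7=22785 → min 4480 | M2..M4: k=2: 0+16121+8·49·47=34545; k=3: 2744+0+8·7·47=5376 → min 5376 | M3..M5: k=3: 0+14476+49·7·44=29568; k=4: 16121+0+49·47·44=117453 → min 29568.
Length 4: M1..M4: k=1: 0+5376+31·8·47=17032; k=2: 12152+16121+31·49·47=99666; k=3: 4480+0+31·7·47=14679 → min 14679 | M2..M5: k=2: 0+29568+8·49·44=46816; k=3: 2744+14476+8·7·44=19684; k=4: 5376+0+8·47·44=21920 → min 19684.
Length 5: M1..M5: k=1: 0+19684+31·8·44=30596; k=2: 12152+29568+31·49·44=108556; k=3: 4480+14476+31·7·44=28504; k=4: 14679+0+31·47·44=78787 → min 28504.
Optimal order: ((M1 (M2 M3)) (M4 M5)) with cost 28504.

28504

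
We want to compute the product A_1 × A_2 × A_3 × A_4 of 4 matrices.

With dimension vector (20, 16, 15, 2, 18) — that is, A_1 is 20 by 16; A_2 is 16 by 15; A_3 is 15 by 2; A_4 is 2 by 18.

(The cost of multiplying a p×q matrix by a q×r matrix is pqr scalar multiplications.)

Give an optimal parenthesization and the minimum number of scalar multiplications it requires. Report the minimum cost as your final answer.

Adjacent pairs: A_1A_2 = 20·16·15 = 4800; A_2A_3 = 16·15·2 = 480; A_3A_4 = 15·2·18 = 540.
Length 3: A_1..A_3: k=1: 0+480+20·16·2=1120; k=2: 4800+0+20·15·2=5400 → min 1120 | A_2..A_4: k=2: 0+540+16·15·18=4860; k=3: 480+0+16·2·18=1056 → min 1056.
Length 4: A_1..A_4: k=1: 0+1056+20·16·18=6816; k=2: 4800+540+20·15·18=10740; k=3: 1120+0+20·2·18=1840 → min 1840.
Optimal parenthesization: ((A_1 × (A_2 × A_3)) × A_4) with cost 1840.

1840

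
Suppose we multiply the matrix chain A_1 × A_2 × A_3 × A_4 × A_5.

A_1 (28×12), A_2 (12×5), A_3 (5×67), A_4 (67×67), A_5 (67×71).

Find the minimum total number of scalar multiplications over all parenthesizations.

Adjacent pairs: A_1A_2 = 28·12·5 = 1680; A_2A_3 = 12·5·67 = 4020; A_3A_4 = 5·67·67 = 22445; A_4A_5 = 67·67·71 = 318719.
Length 3: A_1..A_3: k=1: 0+4020+28·12·67=26532; k=2: 1680+0+28·5·67=11060 → min 11060 | A_2..A_4: k=2: 0+22445+12·5·67=26465; k=3: 4020+0+12·67·67=57888 → min 26465 | A_3..A_5: k=3: 0+318719+5·67·71=342504; k=4: 22445+0+5·67·71=46230 → min 46230.
Length 4: A_1..A_4: k=1: 0+26465+28·12·67=48977; k=2: 1680+22445+28·5·67=33505; k=3: 11060+0+28·67·67=136752 → min 33505 | A_2..A_5: k=2: 0+46230+12·5·71=50490; k=3: 4020+318719+12·67·71=379823; k=4: 26465+0+12·67·71=83549 → min 50490.
Length 5: A_1..A_5: k=1: 0+50490+28·12·71=74346; k=2: 1680+46230+28·5·71=57850; k=3: 11060+318719+28·67·71=462975; k=4: 33505+0+28·67·71=166701 → min 57850.
Optimal order: ((A_1 × A_2) × ((A_3 × A_4) × A_5)) with cost 57850.

57850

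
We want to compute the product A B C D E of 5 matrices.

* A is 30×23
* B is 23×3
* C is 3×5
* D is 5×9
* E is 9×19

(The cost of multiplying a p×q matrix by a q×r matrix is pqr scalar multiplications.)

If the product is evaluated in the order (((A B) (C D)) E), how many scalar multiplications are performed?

(A B): 30×23 by 23×3 → 30×3, cost 30·23·3 = 2070
(C D): 3×5 by 5×9 → 3×9, cost 3·5·9 = 135
((A B) (C D)): 30×3 by 3×9 → 30×9, cost 30·3·9 = 810; cumulative 3015
(((A B) (C D)) E): 30×9 by 9×19 → 30×19, cost 30·9·19 = 5130; cumulative 8145
Total: 8145 scalar multiplications.

8145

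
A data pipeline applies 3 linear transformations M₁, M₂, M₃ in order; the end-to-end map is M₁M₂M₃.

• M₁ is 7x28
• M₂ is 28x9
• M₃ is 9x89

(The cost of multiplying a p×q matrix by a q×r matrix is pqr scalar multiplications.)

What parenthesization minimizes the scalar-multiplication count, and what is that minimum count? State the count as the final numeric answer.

(M₁(M₂M₃)): cost 39872.
((M₁M₂)M₃): cost 7371.
Optimal: ((M₁M₂)M₃) with cost 7371.

7371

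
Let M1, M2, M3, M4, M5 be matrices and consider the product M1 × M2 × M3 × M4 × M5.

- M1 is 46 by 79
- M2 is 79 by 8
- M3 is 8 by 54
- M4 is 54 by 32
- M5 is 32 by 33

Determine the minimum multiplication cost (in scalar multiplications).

63488

Adjacent pairs: M1M2 = 46·79·8 = 29072; M2M3 = 79·8·54 = 34128; M3M4 = 8·54·32 = 13824; M4M5 = 54·32·33 = 57024.
Length 3: M1..M3: k=1: 0+34128+46·79·54=230364; k=2: 29072+0+46·8·54=48944 → min 48944 | M2..M4: k=2: 0+13824+79·8·32=34048; k=3: 34128+0+79·54·32=170640 → min 34048 | M3..M5: k=3: 0+57024+8·54·33=71280; k=4: 13824+0+8·32·33=22272 → min 22272.
Length 4: M1..M4: k=1: 0+34048+46·79·32=150336; k=2: 29072+13824+46·8·32=54672; k=3: 48944+0+46·54·32=128432 → min 54672 | M2..M5: k=2: 0+22272+79·8·33=43128; k=3: 34128+57024+79·54·33=231930; k=4: 34048+0+79·32·33=117472 → min 43128.
Length 5: M1..M5: k=1: 0+43128+46·79·33=163050; k=2: 29072+22272+46·8·33=63488; k=3: 48944+57024+46·54·33=187940; k=4: 54672+0+46·32·33=103248 → min 63488.
Optimal order: ((M1 × M2) × ((M3 × M4) × M5)) with cost 63488.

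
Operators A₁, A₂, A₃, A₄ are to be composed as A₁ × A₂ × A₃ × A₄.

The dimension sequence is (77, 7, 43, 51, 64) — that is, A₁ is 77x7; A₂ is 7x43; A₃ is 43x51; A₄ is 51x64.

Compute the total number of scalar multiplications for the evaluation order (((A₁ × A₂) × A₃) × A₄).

(A₁ × A₂): 77×7 by 7×43 → 77×43, cost 77·7·43 = 23177
((A₁ × A₂) × A₃): 77×43 by 43×51 → 77×51, cost 77·43·51 = 168861; cumulative 192038
(((A₁ × A₂) × A₃) × A₄): 77×51 by 51×64 → 77×64, cost 77·51·64 = 251328; cumulative 443366
Total: 443366 scalar multiplications.

443366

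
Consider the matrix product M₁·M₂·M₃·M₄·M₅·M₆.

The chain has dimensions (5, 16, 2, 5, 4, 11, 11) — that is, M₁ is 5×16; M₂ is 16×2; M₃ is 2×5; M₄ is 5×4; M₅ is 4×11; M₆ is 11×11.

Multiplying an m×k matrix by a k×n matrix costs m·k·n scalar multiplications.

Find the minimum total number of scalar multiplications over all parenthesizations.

640

Adjacent pairs: M₁M₂ = 5·16·2 = 160; M₂M₃ = 16·2·5 = 160; M₃M₄ = 2·5·4 = 40; M₄M₅ = 5·4·11 = 220; M₅M₆ = 4·11·11 = 484.
Length 3: M₁..M₃: k=1: 0+160+5·16·5=560; k=2: 160+0+5·2·5=210 → min 210 | M₂..M₄: k=2: 0+40+16·2·4=168; k=3: 160+0+16·5·4=480 → min 168 | M₃..M₅: k=3: 0+220+2·5·11=330; k=4: 40+0+2·4·11=128 → min 128 | M₄..M₆: k=4: 0+484+5·4·11=704; k=5: 220+0+5·11·11=825 → min 704.
Length 4: M₁..M₄: k=1: 0+168+5·16·4=488; k=2: 160+40+5·2·4=240; k=3: 210+0+5·5·4=310 → min 240 | M₂..M₅: k=2: 0+128+16·2·11=480; k=3: 160+220+16·5·11=1260; k=4: 168+0+16·4·11=872 → min 480 | M₃..M₆: k=3: 0+704+2·5·11=814; k=4: 40+484+2·4·11=612; k=5: 128+0+2·11·11=370 → min 370.
Length 5: M₁..M₅: k=1: 0+480+5·16·11=1360; k=2: 160+128+5·2·11=398; k=3: 210+220+5·5·11=705; k=4: 240+0+5·4·11=460 → min 398 | M₂..M₆: k=2: 0+370+16·2·11=722; k=3: 160+704+16·5·11=1744; k=4: 168+484+16·4·11=1356; k=5: 480+0+16·11·11=2416 → min 722.
Length 6: M₁..M₆: k=1: 0+722+5·16·11=1602; k=2: 160+370+5·2·11=640; k=3: 210+704+5·5·11=1189; k=4: 240+484+5·4·11=944; k=5: 398+0+5·11·11=1003 → min 640.
Optimal order: ((M₁·M₂)·(((M₃·M₄)·M₅)·M₆)) with cost 640.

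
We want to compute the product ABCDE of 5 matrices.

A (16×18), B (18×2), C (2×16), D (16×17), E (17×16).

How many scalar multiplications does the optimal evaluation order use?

Adjacent pairs: AB = 16·18·2 = 576; BC = 18·2·16 = 576; CD = 2·16·17 = 544; DE = 16·17·16 = 4352.
Length 3: A..C: k=1: 0+576+16·18·16=5184; k=2: 576+0+16·2·16=1088 → min 1088 | B..D: k=2: 0+544+18·2·17=1156; k=3: 576+0+18·16·17=5472 → min 1156 | C..E: k=3: 0+4352+2·16·16=4864; k=4: 544+0+2·17·16=1088 → min 1088.
Length 4: A..D: k=1: 0+1156+16·18·17=6052; k=2: 576+544+16·2·17=1664; k=3: 1088+0+16·16·17=5440 → min 1664 | B..E: k=2: 0+1088+18·2·16=1664; k=3: 576+4352+18·16·16=9536; k=4: 1156+0+18·17·16=6052 → min 1664.
Length 5: A..E: k=1: 0+1664+16·18·16=6272; k=2: 576+1088+16·2·16=2176; k=3: 1088+4352+16·16·16=9536; k=4: 1664+0+16·17·16=6016 → min 2176.
Optimal order: ((AB)((CD)E)) with cost 2176.

2176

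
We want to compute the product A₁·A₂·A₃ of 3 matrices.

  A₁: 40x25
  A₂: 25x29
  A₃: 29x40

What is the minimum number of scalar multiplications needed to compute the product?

69000

Order (A₁·(A₂·A₃)): (A₂·A₃): 25×29 by 29×40 → 25×40, cost 25·29·40 = 29000; (A₁·(A₂·A₃)): 40×25 by 25×40 → 40×40, cost 40·25·40 = 40000; cumulative 69000. Total 69000.
Order ((A₁·A₂)·A₃): (A₁·A₂): 40×25 by 25×29 → 40×29, cost 40·25·29 = 29000; ((A₁·A₂)·A₃): 40×29 by 29×40 → 40×40, cost 40·29·40 = 46400; cumulative 75400. Total 75400.
Minimum: 69000.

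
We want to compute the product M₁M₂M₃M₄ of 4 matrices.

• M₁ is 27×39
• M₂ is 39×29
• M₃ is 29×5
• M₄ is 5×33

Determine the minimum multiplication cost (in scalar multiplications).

Adjacent pairs: M₁M₂ = 27·39·29 = 30537; M₂M₃ = 39·29·5 = 5655; M₃M₄ = 29·5·33 = 4785.
Length 3: M₁..M₃: k=1: 0+5655+27·39·5=10920; k=2: 30537+0+27·29·5=34452 → min 10920 | M₂..M₄: k=2: 0+4785+39·29·33=42108; k=3: 5655+0+39·5·33=12090 → min 12090.
Length 4: M₁..M₄: k=1: 0+12090+27·39·33=46839; k=2: 30537+4785+27·29·33=61161; k=3: 10920+0+27·5·33=15375 → min 15375.
Optimal order: ((M₁(M₂M₃))M₄) with cost 15375.

15375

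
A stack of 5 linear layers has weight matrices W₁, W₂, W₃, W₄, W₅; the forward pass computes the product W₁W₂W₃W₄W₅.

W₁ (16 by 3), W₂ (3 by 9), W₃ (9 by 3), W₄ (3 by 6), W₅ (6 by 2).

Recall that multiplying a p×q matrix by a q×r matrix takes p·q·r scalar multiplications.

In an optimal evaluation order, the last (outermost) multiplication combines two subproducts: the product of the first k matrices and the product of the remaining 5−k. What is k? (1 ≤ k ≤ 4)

1

Adjacent pairs: W₁W₂ = 16·3·9 = 432; W₂W₃ = 3·9·3 = 81; W₃W₄ = 9·3·6 = 162; W₄W₅ = 3·6·2 = 36.
Length 3: W₁..W₃: k=1: 0+81+16·3·3=225; k=2: 432+0+16·9·3=864 → min 225 | W₂..W₄: k=2: 0+162+3·9·6=324; k=3: 81+0+3·3·6=135 → min 135 | W₃..W₅: k=3: 0+36+9·3·2=90; k=4: 162+0+9·6·2=270 → min 90.
Length 4: W₁..W₄: k=1: 0+135+16·3·6=423; k=2: 432+162+16·9·6=1458; k=3: 225+0+16·3·6=513 → min 423 | W₂..W₅: k=2: 0+90+3·9·2=144; k=3: 81+36+3·3·2=135; k=4: 135+0+3·6·2=171 → min 135.
Top-level splits: k=1: (W₁..W₁)·(W₂..W₅) → 0+135+16·3·2 = 231; k=2: (W₁..W₂)·(W₃..W₅) → 432+90+16·9·2 = 810; k=3: (W₁..W₃)·(W₄..W₅) → 225+36+16·3·2 = 357; k=4: (W₁..W₄)·(W₅..W₅) → 423+0+16·6·2 = 615.
Best split is after W₁, i.e. k = 1.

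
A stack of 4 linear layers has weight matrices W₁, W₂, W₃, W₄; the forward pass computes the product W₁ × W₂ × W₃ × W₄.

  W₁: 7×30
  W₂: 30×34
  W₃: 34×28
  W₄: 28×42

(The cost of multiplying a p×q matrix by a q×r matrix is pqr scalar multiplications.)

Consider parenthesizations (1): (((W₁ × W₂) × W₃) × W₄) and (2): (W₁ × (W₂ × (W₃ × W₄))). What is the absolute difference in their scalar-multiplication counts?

69608

Order (1) = (((W₁ × W₂) × W₃) × W₄): (W₁ × W₂): 7×30 by 30×34 → 7×34, cost 7·30·34 = 7140; ((W₁ × W₂) × W₃): 7×34 by 34×28 → 7×28, cost 7·34·28 = 6664; cumulative 13804; (((W₁ × W₂) × W₃) × W₄): 7×28 by 28×42 → 7×42, cost 7·28·42 = 8232; cumulative 22036. Total 22036.
Order (2) = (W₁ × (W₂ × (W₃ × W₄))): (W₃ × W₄): 34×28 by 28×42 → 34×42, cost 34·28·42 = 39984; (W₂ × (W₃ × W₄)): 30×34 by 34×42 → 30×42, cost 30·34·42 = 42840; cumulative 82824; (W₁ × (W₂ × (W₃ × W₄))): 7×30 by 30×42 → 7×42, cost 7·30·42 = 8820; cumulative 91644. Total 91644.
Difference: |22036 − 91644| = 69608.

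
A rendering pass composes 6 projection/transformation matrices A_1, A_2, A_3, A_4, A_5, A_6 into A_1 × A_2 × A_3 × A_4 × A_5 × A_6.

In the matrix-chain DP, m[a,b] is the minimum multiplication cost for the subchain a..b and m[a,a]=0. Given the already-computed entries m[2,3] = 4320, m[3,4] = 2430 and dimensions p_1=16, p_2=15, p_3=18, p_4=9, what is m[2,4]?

4590

m[2,4] = min over k∈[2,3] of m[2,k]+m[k+1,4]+p_{1}·p_k·p_{4}.
k=2: 0 + 2430 + 16·15·9 = 4590; k=3: 4320 + 0 + 16·18·9 = 6912.
Minimum: 4590 at k=2.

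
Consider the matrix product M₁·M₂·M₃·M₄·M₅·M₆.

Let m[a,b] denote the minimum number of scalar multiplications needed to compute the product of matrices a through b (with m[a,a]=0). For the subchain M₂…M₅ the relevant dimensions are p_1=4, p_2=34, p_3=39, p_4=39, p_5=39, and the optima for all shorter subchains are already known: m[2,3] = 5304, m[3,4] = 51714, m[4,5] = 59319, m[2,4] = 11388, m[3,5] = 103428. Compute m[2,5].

17472

m[2,5] = min over k∈[2,4] of m[2,k]+m[k+1,5]+p_{1}·p_k·p_{5}.
k=2: 0 + 103428 + 4·34·39 = 108732; k=3: 5304 + 59319 + 4·39·39 = 70707; k=4: 11388 + 0 + 4·39·39 = 17472.
Minimum: 17472 at k=4.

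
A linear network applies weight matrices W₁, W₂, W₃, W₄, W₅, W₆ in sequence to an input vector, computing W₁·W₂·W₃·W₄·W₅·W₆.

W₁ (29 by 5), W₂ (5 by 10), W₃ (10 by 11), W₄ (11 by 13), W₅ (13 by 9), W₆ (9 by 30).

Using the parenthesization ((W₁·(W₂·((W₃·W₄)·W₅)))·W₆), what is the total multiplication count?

(W₃·W₄): 10×11 by 11×13 → 10×13, cost 10·11·13 = 1430
((W₃·W₄)·W₅): 10×13 by 13×9 → 10×9, cost 10·13·9 = 1170; cumulative 2600
(W₂·((W₃·W₄)·W₅)): 5×10 by 10×9 → 5×9, cost 5·10·9 = 450; cumulative 3050
(W₁·(W₂·((W₃·W₄)·W₅))): 29×5 by 5×9 → 29×9, cost 29·5·9 = 1305; cumulative 4355
((W₁·(W₂·((W₃·W₄)·W₅)))·W₆): 29×9 by 9×30 → 29×30, cost 29·9·30 = 7830; cumulative 12185
Total: 12185 scalar multiplications.

12185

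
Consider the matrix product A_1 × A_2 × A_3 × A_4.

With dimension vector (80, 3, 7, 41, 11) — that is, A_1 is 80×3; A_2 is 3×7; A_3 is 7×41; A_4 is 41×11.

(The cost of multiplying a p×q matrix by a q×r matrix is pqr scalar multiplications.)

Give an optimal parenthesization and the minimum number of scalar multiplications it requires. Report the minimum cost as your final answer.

4854

Adjacent pairs: A_1A_2 = 80·3·7 = 1680; A_2A_3 = 3·7·41 = 861; A_3A_4 = 7·41·11 = 3157.
Length 3: A_1..A_3: k=1: 0+861+80·3·41=10701; k=2: 1680+0+80·7·41=24640 → min 10701 | A_2..A_4: k=2: 0+3157+3·7·11=3388; k=3: 861+0+3·41·11=2214 → min 2214.
Length 4: A_1..A_4: k=1: 0+2214+80·3·11=4854; k=2: 1680+3157+80·7·11=10997; k=3: 10701+0+80·41·11=46781 → min 4854.
Optimal parenthesization: (A_1 × ((A_2 × A_3) × A_4)) with cost 4854.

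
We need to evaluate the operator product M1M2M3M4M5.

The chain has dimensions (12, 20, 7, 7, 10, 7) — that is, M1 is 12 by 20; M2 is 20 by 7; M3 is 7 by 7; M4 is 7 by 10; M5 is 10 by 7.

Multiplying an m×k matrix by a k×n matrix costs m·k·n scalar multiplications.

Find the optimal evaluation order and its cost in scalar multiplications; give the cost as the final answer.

3101

Adjacent pairs: M1M2 = 12·20·7 = 1680; M2M3 = 20·7·7 = 980; M3M4 = 7·7·10 = 490; M4M5 = 7·10·7 = 490.
Length 3: M1..M3: k=1: 0+980+12·20·7=2660; k=2: 1680+0+12·7·7=2268 → min 2268 | M2..M4: k=2: 0+490+20·7·10=1890; k=3: 980+0+20·7·10=2380 → min 1890 | M3..M5: k=3: 0+490+7·7·7=833; k=4: 490+0+7·10·7=980 → min 833.
Length 4: M1..M4: k=1: 0+1890+12·20·10=4290; k=2: 1680+490+12·7·10=3010; k=3: 2268+0+12·7·10=3108 → min 3010 | M2..M5: k=2: 0+833+20·7·7=1813; k=3: 980+490+20·7·7=2450; k=4: 1890+0+20·10·7=3290 → min 1813.
Length 5: M1..M5: k=1: 0+1813+12·20·7=3493; k=2: 1680+833+12·7·7=3101; k=3: 2268+490+12·7·7=3346; k=4: 3010+0+12·10·7=3850 → min 3101.
Optimal parenthesization: ((M1M2)(M3(M4M5))) with cost 3101.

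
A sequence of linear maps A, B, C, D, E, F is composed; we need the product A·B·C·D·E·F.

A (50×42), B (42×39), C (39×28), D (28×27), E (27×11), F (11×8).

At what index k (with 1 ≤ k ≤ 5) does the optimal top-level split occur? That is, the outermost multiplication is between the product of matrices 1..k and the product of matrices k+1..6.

Adjacent pairs: AB = 50·42·39 = 81900; BC = 42·39·28 = 45864; CD = 39·28·27 = 29484; DE = 28·27·11 = 8316; EF = 27·11·8 = 2376.
Length 3: A..C: k=1: 0+45864+50·42·28=104664; k=2: 81900+0+50·39·28=136500 → min 104664 | B..D: k=2: 0+29484+42·39·27=73710; k=3: 45864+0+42·28·27=77616 → min 73710 | C..E: k=3: 0+8316+39·28·11=20328; k=4: 29484+0+39·27·11=41067 → min 20328 | D..F: k=4: 0+2376+28·27·8=8424; k=5: 8316+0+28·11·8=10780 → min 8424.
Length 4: A..D: k=1: 0+73710+50·42·27=130410; k=2: 81900+29484+50·39·27=164034; k=3: 104664+0+50·28·27=142464 → min 130410 | B..E: k=2: 0+20328+42·39·11=38346; k=3: 45864+8316+42·28·11=67116; k=4: 73710+0+42·27·11=86184 → min 38346 | C..F: k=3: 0+8424+39·28·8=17160; k=4: 29484+2376+39·27·8=40284; k=5: 20328+0+39·11·8=23760 → min 17160.
Length 5: A..E: k=1: 0+38346+50·42·11=61446; k=2: 81900+20328+50·39·11=123678; k=3: 104664+8316+50·28·11=128380; k=4: 130410+0+50·27·11=145260 → min 61446 | B..F: k=2: 0+17160+42·39·8=30264; k=3: 45864+8424+42·28·8=63696; k=4: 73710+2376+42·27·8=85158; k=5: 38346+0+42·11·8=42042 → min 30264.
Top-level splits: k=1: (A..A)·(B..F) → 0+30264+50·42·8 = 47064; k=2: (A..B)·(C..F) → 81900+17160+50·39·8 = 114660; k=3: (A..C)·(D..F) → 104664+8424+50·28·8 = 124288; k=4: (A..D)·(E..F) → 130410+2376+50·27·8 = 143586; k=5: (A..E)·(F..F) → 61446+0+50·11·8 = 65846.
Best split is after A, i.e. k = 1.

1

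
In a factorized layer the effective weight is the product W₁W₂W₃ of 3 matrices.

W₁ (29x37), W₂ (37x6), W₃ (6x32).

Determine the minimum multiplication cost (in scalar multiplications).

12006

Order (W₁(W₂W₃)): (W₂W₃): 37×6 by 6×32 → 37×32, cost 37·6·32 = 7104; (W₁(W₂W₃)): 29×37 by 37×32 → 29×32, cost 29·37·32 = 34336; cumulative 41440. Total 41440.
Order ((W₁W₂)W₃): (W₁W₂): 29×37 by 37×6 → 29×6, cost 29·37·6 = 6438; ((W₁W₂)W₃): 29×6 by 6×32 → 29×32, cost 29·6·32 = 5568; cumulative 12006. Total 12006.
Minimum: 12006.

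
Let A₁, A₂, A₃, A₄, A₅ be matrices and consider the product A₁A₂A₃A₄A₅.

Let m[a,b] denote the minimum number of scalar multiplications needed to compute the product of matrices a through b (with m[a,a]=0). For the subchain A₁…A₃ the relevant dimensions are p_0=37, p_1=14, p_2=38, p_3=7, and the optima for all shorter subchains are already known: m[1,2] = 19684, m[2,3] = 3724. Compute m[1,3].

7350

m[1,3] = min over k∈[1,2] of m[1,k]+m[k+1,3]+p_{0}·p_k·p_{3}.
k=1: 0 + 3724 + 37·14·7 = 7350; k=2: 19684 + 0 + 37·38·7 = 29526.
Minimum: 7350 at k=1.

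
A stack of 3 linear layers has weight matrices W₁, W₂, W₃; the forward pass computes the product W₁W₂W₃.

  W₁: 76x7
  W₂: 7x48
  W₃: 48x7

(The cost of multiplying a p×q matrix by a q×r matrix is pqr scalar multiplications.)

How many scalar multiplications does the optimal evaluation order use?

Order (W₁(W₂W₃)): (W₂W₃): 7×48 by 48×7 → 7×7, cost 7·48·7 = 2352; (W₁(W₂W₃)): 76×7 by 7×7 → 76×7, cost 76·7·7 = 3724; cumulative 6076. Total 6076.
Order ((W₁W₂)W₃): (W₁W₂): 76×7 by 7×48 → 76×48, cost 76·7·48 = 25536; ((W₁W₂)W₃): 76×48 by 48×7 → 76×7, cost 76·48·7 = 25536; cumulative 51072. Total 51072.
Minimum: 6076.

6076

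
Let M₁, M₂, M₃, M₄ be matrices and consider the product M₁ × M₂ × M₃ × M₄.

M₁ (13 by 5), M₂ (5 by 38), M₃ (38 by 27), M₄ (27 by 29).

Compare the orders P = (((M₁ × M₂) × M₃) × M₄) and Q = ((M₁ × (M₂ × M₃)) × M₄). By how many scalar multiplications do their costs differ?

Order P = (((M₁ × M₂) × M₃) × M₄): (M₁ × M₂): 13×5 by 5×38 → 13×38, cost 13·5·38 = 2470; ((M₁ × M₂) × M₃): 13×38 by 38×27 → 13×27, cost 13·38·27 = 13338; cumulative 15808; (((M₁ × M₂) × M₃) × M₄): 13×27 by 27×29 → 13×29, cost 13·27·29 = 10179; cumulative 25987. Total 25987.
Order Q = ((M₁ × (M₂ × M₃)) × M₄): (M₂ × M₃): 5×38 by 38×27 → 5×27, cost 5·38·27 = 5130; (M₁ × (M₂ × M₃)): 13×5 by 5×27 → 13×27, cost 13·5·27 = 1755; cumulative 6885; ((M₁ × (M₂ × M₃)) × M₄): 13×27 by 27×29 → 13×29, cost 13·27·29 = 10179; cumulative 17064. Total 17064.
Difference: |25987 − 17064| = 8923.

8923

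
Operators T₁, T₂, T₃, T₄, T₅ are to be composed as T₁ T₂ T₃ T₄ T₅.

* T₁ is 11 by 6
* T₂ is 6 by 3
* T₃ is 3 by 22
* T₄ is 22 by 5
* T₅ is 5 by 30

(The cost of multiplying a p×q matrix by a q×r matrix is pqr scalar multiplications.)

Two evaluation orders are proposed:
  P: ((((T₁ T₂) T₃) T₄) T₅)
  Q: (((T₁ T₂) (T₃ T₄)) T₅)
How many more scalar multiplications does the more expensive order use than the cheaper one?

1441

Order P = ((((T₁ T₂) T₃) T₄) T₅): (T₁ T₂): 11×6 by 6×3 → 11×3, cost 11·6·3 = 198; ((T₁ T₂) T₃): 11×3 by 3×22 → 11×22, cost 11·3·22 = 726; cumulative 924; (((T₁ T₂) T₃) T₄): 11×22 by 22×5 → 11×5, cost 11·22·5 = 1210; cumulative 2134; ((((T₁ T₂) T₃) T₄) T₅): 11×5 by 5×30 → 11×30, cost 11·5·30 = 1650; cumulative 3784. Total 3784.
Order Q = (((T₁ T₂) (T₃ T₄)) T₅): (T₁ T₂): 11×6 by 6×3 → 11×3, cost 11·6·3 = 198; (T₃ T₄): 3×22 by 22×5 → 3×5, cost 3·22·5 = 330; ((T₁ T₂) (T₃ T₄)): 11×3 by 3×5 → 11×5, cost 11·3·5 = 165; cumulative 693; (((T₁ T₂) (T₃ T₄)) T₅): 11×5 by 5×30 → 11×30, cost 11·5·30 = 1650; cumulative 2343. Total 2343.
Difference: |3784 − 2343| = 1441.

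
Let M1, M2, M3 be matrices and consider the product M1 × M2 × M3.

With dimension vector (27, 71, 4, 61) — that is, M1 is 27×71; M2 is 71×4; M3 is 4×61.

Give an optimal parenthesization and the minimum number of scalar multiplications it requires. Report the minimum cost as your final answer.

(M1 × (M2 × M3)): cost 134261.
((M1 × M2) × M3): cost 14256.
Optimal: ((M1 × M2) × M3) with cost 14256.

14256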